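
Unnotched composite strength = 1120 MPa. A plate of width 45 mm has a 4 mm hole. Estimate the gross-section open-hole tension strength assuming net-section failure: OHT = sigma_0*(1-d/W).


OHT = sigma_0*(1-d/W) = 1120*(1-4/45) = 1020.4 MPa

1020.4 MPa


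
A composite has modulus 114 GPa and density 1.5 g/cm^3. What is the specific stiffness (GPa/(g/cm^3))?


Specific stiffness = E/rho = 114/1.5 = 76.0 GPa/(g/cm^3)

76.0 GPa/(g/cm^3)


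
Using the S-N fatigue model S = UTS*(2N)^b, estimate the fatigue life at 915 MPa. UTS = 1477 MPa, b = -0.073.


N = 0.5 * (S/UTS)^(1/b) = 0.5 * (915/1477)^(1/-0.073) = 352.9628 cycles

352.9628 cycles


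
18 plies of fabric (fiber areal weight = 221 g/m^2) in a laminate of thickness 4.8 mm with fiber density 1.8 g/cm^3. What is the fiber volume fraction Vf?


Vf = n * FAW / (rho_f * h * 1000) = 18 * 221 / (1.8 * 4.8 * 1000) = 0.4604

0.4604


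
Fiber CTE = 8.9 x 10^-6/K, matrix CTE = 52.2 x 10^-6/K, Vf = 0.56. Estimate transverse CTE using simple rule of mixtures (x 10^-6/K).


alpha_2 = alpha_f*Vf + alpha_m*(1-Vf) = 8.9*0.56 + 52.2*0.44 = 28.0 x 10^-6/K

28.0 x 10^-6/K


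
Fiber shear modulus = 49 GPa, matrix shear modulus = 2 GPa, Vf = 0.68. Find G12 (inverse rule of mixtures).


1/G12 = Vf/Gf + (1-Vf)/Gm = 0.68/49 + 0.32/2
G12 = 5.75 GPa

5.75 GPa


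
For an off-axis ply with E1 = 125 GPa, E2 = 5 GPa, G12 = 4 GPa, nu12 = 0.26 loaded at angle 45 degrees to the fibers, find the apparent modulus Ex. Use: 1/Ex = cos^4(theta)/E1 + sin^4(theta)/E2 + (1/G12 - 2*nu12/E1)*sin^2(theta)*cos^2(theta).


cos^4(45) = 0.25, sin^4(45) = 0.25, sin^2(45)*cos^2(45) = 0.25
1/G12 - 2*nu12/E1 = 1/4 - 2*0.26/125 = 0.24584 GPa^-1
1/Ex = 0.25/125 + 0.25/5 + 0.24584*0.25 = 0.11346 GPa^-1
Ex = 8.81 GPa

8.81 GPa


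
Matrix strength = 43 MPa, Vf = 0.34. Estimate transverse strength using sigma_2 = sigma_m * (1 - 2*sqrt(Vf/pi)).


factor = 1 - 2*sqrt(0.34/pi) = 0.342
sigma_2 = 43 * 0.342 = 14.71 MPa

14.71 MPa


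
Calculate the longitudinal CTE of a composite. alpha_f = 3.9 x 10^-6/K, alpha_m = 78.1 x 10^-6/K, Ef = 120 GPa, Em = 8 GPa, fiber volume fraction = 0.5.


E1 = Ef*Vf + Em*(1-Vf) = 64.0
alpha_1 = (alpha_f*Ef*Vf + alpha_m*Em*(1-Vf))/E1 = 8.54 x 10^-6/K

8.54 x 10^-6/K


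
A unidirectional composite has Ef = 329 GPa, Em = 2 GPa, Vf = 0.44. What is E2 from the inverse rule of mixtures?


1/E2 = Vf/Ef + (1-Vf)/Em = 0.44/329 + 0.56/2
E2 = 3.55 GPa

3.55 GPa


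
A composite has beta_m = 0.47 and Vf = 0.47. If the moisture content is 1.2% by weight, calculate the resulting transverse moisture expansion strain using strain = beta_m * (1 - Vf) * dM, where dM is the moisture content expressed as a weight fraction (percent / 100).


dM = 1.2/100 = 0.012
strain = beta_m * (1-Vf) * dM = 0.47 * 0.53 * 0.012 = 0.0029892

0.0029892


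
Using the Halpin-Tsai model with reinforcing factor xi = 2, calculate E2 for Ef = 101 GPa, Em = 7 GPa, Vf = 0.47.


eta = (Ef/Em - 1)/(Ef/Em + xi) = (14.4286 - 1)/(14.4286 + 2) = 0.8174
E2 = Em*(1+xi*eta*Vf)/(1-eta*Vf) = 20.1 GPa

20.1 GPa


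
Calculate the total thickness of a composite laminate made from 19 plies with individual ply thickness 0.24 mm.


h = n * t_ply = 19 * 0.24 = 4.56 mm

4.56 mm


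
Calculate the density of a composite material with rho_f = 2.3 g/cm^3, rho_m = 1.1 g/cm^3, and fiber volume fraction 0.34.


rho_c = rho_f*Vf + rho_m*(1-Vf) = 2.3*0.34 + 1.1*0.66 = 1.508 g/cm^3

1.508 g/cm^3


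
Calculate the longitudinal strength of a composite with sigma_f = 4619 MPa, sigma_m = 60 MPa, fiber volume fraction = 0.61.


sigma_1 = sigma_f*Vf + sigma_m*(1-Vf) = 4619*0.61 + 60*0.39 = 2841.0 MPa

2841.0 MPa


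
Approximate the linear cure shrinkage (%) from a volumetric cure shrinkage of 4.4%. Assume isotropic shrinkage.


Linear shrinkage ≈ vol_shrink/3 = 4.4/3 = 1.467%

1.467%


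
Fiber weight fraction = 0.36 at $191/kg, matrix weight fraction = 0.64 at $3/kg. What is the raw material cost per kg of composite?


Cost = cost_f*Wf + cost_m*Wm = 191*0.36 + 3*0.64 = $70.68/kg

$70.68/kg


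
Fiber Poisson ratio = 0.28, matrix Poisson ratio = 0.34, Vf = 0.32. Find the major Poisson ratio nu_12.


nu_12 = nu_f*Vf + nu_m*(1-Vf) = 0.28*0.32 + 0.34*0.68 = 0.3208

0.3208


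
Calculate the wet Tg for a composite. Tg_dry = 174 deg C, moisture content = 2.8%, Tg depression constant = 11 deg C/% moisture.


Tg_wet = Tg_dry - k*moisture = 174 - 11*2.8 = 143.2 deg C

143.2 deg C


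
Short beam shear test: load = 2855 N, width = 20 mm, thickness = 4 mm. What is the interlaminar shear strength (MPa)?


ILSS = 3F/(4bh) = 3*2855/(4*20*4) = 26.77 MPa

26.77 MPa


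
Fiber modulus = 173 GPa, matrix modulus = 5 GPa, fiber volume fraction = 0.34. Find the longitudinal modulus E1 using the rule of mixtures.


E1 = Ef*Vf + Em*(1-Vf) = 173*0.34 + 5*0.66 = 62.12 GPa

62.12 GPa


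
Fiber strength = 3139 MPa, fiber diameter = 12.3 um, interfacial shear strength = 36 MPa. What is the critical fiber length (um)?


Lc = sigma_f * d / (2 * tau_i) = 3139 * 12.3 / (2 * 36) = 536.2 um

536.2 um


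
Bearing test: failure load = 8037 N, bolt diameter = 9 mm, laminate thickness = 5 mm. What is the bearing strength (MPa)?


sigma_br = F/(d*h) = 8037/(9*5) = 178.6 MPa

178.6 MPa


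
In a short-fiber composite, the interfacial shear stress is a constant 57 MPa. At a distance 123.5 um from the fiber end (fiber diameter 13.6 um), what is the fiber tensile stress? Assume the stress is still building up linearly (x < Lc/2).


Force balance: sigma_f * (pi*d^2/4) = tau * (pi*d) * x  ->  sigma_f = 4 * tau * x / d
sigma_f = 4 * 57 * 123.5 / 13.6 = 2070.4 MPa

2070.4 MPa


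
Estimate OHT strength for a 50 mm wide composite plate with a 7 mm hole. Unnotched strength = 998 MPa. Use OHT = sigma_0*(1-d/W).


OHT = sigma_0*(1-d/W) = 998*(1-7/50) = 858.3 MPa

858.3 MPa


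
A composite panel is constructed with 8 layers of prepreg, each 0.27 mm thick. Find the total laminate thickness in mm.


h = n * t_ply = 8 * 0.27 = 2.16 mm

2.16 mm


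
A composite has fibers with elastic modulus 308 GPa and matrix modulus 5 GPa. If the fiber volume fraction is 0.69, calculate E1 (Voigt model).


E1 = Ef*Vf + Em*(1-Vf) = 308*0.69 + 5*0.31 = 214.07 GPa

214.07 GPa


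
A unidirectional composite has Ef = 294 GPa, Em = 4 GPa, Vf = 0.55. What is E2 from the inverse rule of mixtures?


1/E2 = Vf/Ef + (1-Vf)/Em = 0.55/294 + 0.45/4
E2 = 8.74 GPa

8.74 GPa


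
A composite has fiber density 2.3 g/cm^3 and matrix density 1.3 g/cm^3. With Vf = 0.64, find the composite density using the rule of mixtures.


rho_c = rho_f*Vf + rho_m*(1-Vf) = 2.3*0.64 + 1.3*0.36 = 1.94 g/cm^3

1.94 g/cm^3


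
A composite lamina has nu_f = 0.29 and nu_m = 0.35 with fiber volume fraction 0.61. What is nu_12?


nu_12 = nu_f*Vf + nu_m*(1-Vf) = 0.29*0.61 + 0.35*0.39 = 0.3134

0.3134


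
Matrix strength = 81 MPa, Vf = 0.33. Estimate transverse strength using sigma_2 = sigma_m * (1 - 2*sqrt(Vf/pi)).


factor = 1 - 2*sqrt(0.33/pi) = 0.3518
sigma_2 = 81 * 0.3518 = 28.5 MPa

28.5 MPa


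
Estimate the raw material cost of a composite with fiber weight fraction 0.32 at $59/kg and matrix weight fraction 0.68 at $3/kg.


Cost = cost_f*Wf + cost_m*Wm = 59*0.32 + 3*0.68 = $20.92/kg

$20.92/kg


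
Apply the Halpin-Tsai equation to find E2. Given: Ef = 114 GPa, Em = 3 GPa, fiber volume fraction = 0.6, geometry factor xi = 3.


eta = (Ef/Em - 1)/(Ef/Em + xi) = (38.0 - 1)/(38.0 + 3) = 0.9024
E2 = Em*(1+xi*eta*Vf)/(1-eta*Vf) = 17.17 GPa

17.17 GPa


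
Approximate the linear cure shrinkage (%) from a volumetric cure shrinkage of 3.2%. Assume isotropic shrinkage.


Linear shrinkage ≈ vol_shrink/3 = 3.2/3 = 1.067%

1.067%


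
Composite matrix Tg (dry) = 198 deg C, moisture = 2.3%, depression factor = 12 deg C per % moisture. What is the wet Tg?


Tg_wet = Tg_dry - k*moisture = 198 - 12*2.3 = 170.4 deg C

170.4 deg C


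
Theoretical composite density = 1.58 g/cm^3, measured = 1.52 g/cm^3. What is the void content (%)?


Void% = (rho_theo - rho_actual)/rho_theo * 100 = (1.58 - 1.52)/1.58 * 100 = 3.8%

3.8%


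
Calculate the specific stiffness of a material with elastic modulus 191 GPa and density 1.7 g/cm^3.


Specific stiffness = E/rho = 191/1.7 = 112.4 GPa/(g/cm^3)

112.4 GPa/(g/cm^3)


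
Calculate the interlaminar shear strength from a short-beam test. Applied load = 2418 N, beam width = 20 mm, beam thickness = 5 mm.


ILSS = 3F/(4bh) = 3*2418/(4*20*5) = 18.14 MPa

18.14 MPa


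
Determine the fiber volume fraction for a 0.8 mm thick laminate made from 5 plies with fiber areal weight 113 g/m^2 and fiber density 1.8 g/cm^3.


Vf = n * FAW / (rho_f * h * 1000) = 5 * 113 / (1.8 * 0.8 * 1000) = 0.3924

0.3924


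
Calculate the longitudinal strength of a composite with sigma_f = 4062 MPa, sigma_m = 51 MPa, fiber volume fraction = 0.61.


sigma_1 = sigma_f*Vf + sigma_m*(1-Vf) = 4062*0.61 + 51*0.39 = 2497.7 MPa

2497.7 MPa


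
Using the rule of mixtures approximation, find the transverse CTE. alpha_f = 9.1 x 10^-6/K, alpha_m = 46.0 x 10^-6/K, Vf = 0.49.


alpha_2 = alpha_f*Vf + alpha_m*(1-Vf) = 9.1*0.49 + 46.0*0.51 = 27.9 x 10^-6/K

27.9 x 10^-6/K


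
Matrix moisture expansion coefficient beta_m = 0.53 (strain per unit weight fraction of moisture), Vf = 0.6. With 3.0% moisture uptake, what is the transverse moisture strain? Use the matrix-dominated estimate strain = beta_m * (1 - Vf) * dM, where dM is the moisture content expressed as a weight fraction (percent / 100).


dM = 3.0/100 = 0.03
strain = beta_m * (1-Vf) * dM = 0.53 * 0.4 * 0.03 = 0.00636

0.00636


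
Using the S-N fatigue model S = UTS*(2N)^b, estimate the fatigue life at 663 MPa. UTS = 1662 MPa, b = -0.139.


N = 0.5 * (S/UTS)^(1/b) = 0.5 * (663/1662)^(1/-0.139) = 371.8081 cycles

371.8081 cycles


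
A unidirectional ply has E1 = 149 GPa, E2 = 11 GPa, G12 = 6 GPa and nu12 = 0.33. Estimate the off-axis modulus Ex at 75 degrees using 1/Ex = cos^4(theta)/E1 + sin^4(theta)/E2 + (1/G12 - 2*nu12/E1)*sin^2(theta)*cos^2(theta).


cos^4(75) = 0.004487, sin^4(75) = 0.870513, sin^2(75)*cos^2(75) = 0.0625
1/G12 - 2*nu12/E1 = 1/6 - 2*0.33/149 = 0.162237 GPa^-1
1/Ex = 0.004487/149 + 0.870513/11 + 0.162237*0.0625 = 0.0893075 GPa^-1
Ex = 11.2 GPa

11.2 GPa


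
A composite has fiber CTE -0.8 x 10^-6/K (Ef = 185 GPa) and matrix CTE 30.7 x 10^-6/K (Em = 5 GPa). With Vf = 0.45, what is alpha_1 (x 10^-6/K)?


E1 = Ef*Vf + Em*(1-Vf) = 86.0
alpha_1 = (alpha_f*Ef*Vf + alpha_m*Em*(1-Vf))/E1 = 0.21 x 10^-6/K

0.21 x 10^-6/K


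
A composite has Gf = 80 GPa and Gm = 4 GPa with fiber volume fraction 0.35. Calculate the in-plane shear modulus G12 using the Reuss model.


1/G12 = Vf/Gf + (1-Vf)/Gm = 0.35/80 + 0.65/4
G12 = 5.99 GPa

5.99 GPa


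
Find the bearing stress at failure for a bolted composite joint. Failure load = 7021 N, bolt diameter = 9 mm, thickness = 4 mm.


sigma_br = F/(d*h) = 7021/(9*4) = 195.0 MPa

195.0 MPa


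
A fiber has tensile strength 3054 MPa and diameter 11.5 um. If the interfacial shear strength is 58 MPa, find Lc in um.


Lc = sigma_f * d / (2 * tau_i) = 3054 * 11.5 / (2 * 58) = 302.8 um

302.8 um


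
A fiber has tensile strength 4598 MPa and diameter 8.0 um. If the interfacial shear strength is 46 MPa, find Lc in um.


Lc = sigma_f * d / (2 * tau_i) = 4598 * 8.0 / (2 * 46) = 399.8 um

399.8 um


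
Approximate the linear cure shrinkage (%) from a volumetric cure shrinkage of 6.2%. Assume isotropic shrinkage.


Linear shrinkage ≈ vol_shrink/3 = 6.2/3 = 2.067%

2.067%


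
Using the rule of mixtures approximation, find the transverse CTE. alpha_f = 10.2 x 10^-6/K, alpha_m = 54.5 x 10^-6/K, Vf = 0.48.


alpha_2 = alpha_f*Vf + alpha_m*(1-Vf) = 10.2*0.48 + 54.5*0.52 = 33.2 x 10^-6/K

33.2 x 10^-6/K


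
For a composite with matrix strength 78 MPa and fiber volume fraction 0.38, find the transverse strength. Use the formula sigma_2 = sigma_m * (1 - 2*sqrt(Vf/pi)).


factor = 1 - 2*sqrt(0.38/pi) = 0.3044
sigma_2 = 78 * 0.3044 = 23.74 MPa

23.74 MPa


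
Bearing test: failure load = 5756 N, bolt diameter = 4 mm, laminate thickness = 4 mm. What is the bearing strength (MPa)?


sigma_br = F/(d*h) = 5756/(4*4) = 359.8 MPa

359.8 MPa


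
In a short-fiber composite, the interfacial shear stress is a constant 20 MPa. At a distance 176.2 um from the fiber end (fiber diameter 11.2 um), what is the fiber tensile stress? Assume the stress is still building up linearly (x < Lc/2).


Force balance: sigma_f * (pi*d^2/4) = tau * (pi*d) * x  ->  sigma_f = 4 * tau * x / d
sigma_f = 4 * 20 * 176.2 / 11.2 = 1258.6 MPa

1258.6 MPa


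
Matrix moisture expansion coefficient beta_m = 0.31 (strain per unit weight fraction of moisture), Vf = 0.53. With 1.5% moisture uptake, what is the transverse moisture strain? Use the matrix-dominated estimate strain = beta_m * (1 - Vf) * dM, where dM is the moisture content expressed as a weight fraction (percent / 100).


dM = 1.5/100 = 0.015
strain = beta_m * (1-Vf) * dM = 0.31 * 0.47 * 0.015 = 0.0021855

0.0021855


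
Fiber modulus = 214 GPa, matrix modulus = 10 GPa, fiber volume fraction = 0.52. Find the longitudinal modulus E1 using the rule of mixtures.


E1 = Ef*Vf + Em*(1-Vf) = 214*0.52 + 10*0.48 = 116.08 GPa

116.08 GPa


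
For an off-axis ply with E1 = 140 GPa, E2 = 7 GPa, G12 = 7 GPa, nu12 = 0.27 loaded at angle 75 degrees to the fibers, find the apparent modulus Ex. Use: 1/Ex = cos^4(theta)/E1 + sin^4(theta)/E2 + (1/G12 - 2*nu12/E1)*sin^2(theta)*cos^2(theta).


cos^4(75) = 0.004487, sin^4(75) = 0.870513, sin^2(75)*cos^2(75) = 0.0625
1/G12 - 2*nu12/E1 = 1/7 - 2*0.27/140 = 0.139 GPa^-1
1/Ex = 0.004487/140 + 0.870513/7 + 0.139*0.0625 = 0.1330785 GPa^-1
Ex = 7.51 GPa

7.51 GPa


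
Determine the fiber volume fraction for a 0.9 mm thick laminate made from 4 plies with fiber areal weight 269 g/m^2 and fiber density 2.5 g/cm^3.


Vf = n * FAW / (rho_f * h * 1000) = 4 * 269 / (2.5 * 0.9 * 1000) = 0.4782

0.4782


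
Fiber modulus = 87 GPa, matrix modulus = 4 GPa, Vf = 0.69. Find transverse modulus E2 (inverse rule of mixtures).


1/E2 = Vf/Ef + (1-Vf)/Em = 0.69/87 + 0.31/4
E2 = 11.71 GPa

11.71 GPa


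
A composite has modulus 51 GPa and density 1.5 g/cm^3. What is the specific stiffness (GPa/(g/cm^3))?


Specific stiffness = E/rho = 51/1.5 = 34.0 GPa/(g/cm^3)

34.0 GPa/(g/cm^3)


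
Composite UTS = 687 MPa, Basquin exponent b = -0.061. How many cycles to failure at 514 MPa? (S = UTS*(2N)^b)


N = 0.5 * (S/UTS)^(1/b) = 0.5 * (514/687)^(1/-0.061) = 58.1352 cycles

58.1352 cycles


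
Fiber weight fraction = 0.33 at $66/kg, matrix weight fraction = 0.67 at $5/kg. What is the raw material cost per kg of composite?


Cost = cost_f*Wf + cost_m*Wm = 66*0.33 + 5*0.67 = $25.13/kg

$25.13/kg


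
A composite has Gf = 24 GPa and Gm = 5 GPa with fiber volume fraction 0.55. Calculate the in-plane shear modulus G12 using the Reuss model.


1/G12 = Vf/Gf + (1-Vf)/Gm = 0.55/24 + 0.45/5
G12 = 8.86 GPa

8.86 GPa


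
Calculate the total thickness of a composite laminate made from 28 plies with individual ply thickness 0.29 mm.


h = n * t_ply = 28 * 0.29 = 8.12 mm

8.12 mm


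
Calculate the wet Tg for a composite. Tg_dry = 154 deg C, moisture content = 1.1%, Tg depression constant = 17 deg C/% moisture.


Tg_wet = Tg_dry - k*moisture = 154 - 17*1.1 = 135.3 deg C

135.3 deg C


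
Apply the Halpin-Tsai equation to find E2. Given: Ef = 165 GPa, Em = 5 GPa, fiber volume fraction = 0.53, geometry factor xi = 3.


eta = (Ef/Em - 1)/(Ef/Em + xi) = (33.0 - 1)/(33.0 + 3) = 0.8889
E2 = Em*(1+xi*eta*Vf)/(1-eta*Vf) = 22.82 GPa

22.82 GPa


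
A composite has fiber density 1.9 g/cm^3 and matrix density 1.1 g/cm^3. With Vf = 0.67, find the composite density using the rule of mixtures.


rho_c = rho_f*Vf + rho_m*(1-Vf) = 1.9*0.67 + 1.1*0.33 = 1.636 g/cm^3

1.636 g/cm^3


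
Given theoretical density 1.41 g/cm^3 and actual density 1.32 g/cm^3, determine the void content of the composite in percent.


Void% = (rho_theo - rho_actual)/rho_theo * 100 = (1.41 - 1.32)/1.41 * 100 = 6.38%

6.38%


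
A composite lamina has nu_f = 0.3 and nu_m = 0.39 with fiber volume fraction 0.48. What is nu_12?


nu_12 = nu_f*Vf + nu_m*(1-Vf) = 0.3*0.48 + 0.39*0.52 = 0.3468

0.3468


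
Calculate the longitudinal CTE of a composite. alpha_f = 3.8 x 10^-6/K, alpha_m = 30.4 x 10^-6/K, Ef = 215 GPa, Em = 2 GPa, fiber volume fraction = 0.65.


E1 = Ef*Vf + Em*(1-Vf) = 140.45
alpha_1 = (alpha_f*Ef*Vf + alpha_m*Em*(1-Vf))/E1 = 3.93 x 10^-6/K

3.93 x 10^-6/K


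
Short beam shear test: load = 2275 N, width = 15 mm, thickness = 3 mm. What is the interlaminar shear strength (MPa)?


ILSS = 3F/(4bh) = 3*2275/(4*15*3) = 37.92 MPa

37.92 MPa


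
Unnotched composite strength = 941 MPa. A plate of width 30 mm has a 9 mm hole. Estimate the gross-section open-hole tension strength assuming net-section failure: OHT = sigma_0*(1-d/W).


OHT = sigma_0*(1-d/W) = 941*(1-9/30) = 658.7 MPa

658.7 MPa


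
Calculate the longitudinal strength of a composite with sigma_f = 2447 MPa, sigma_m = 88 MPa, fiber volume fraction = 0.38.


sigma_1 = sigma_f*Vf + sigma_m*(1-Vf) = 2447*0.38 + 88*0.62 = 984.4 MPa

984.4 MPa


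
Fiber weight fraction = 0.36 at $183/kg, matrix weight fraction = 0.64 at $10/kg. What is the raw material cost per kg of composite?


Cost = cost_f*Wf + cost_m*Wm = 183*0.36 + 10*0.64 = $72.28/kg

$72.28/kg


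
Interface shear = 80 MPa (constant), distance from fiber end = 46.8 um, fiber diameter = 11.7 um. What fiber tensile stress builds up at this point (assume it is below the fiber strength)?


Force balance: sigma_f * (pi*d^2/4) = tau * (pi*d) * x  ->  sigma_f = 4 * tau * x / d
sigma_f = 4 * 80 * 46.8 / 11.7 = 1280.0 MPa

1280.0 MPa


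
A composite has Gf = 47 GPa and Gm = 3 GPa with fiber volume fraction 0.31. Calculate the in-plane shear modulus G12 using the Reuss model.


1/G12 = Vf/Gf + (1-Vf)/Gm = 0.31/47 + 0.69/3
G12 = 4.23 GPa

4.23 GPa


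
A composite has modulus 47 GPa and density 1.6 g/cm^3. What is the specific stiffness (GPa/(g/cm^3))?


Specific stiffness = E/rho = 47/1.6 = 29.4 GPa/(g/cm^3)

29.4 GPa/(g/cm^3)


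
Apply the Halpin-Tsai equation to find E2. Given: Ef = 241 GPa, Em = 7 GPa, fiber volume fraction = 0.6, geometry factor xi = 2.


eta = (Ef/Em - 1)/(Ef/Em + xi) = (34.4286 - 1)/(34.4286 + 2) = 0.9176
E2 = Em*(1+xi*eta*Vf)/(1-eta*Vf) = 32.73 GPa

32.73 GPa


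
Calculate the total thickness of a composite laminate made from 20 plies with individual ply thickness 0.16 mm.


h = n * t_ply = 20 * 0.16 = 3.2 mm

3.2 mm


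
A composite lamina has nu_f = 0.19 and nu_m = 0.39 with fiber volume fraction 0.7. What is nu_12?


nu_12 = nu_f*Vf + nu_m*(1-Vf) = 0.19*0.7 + 0.39*0.3 = 0.25

0.25


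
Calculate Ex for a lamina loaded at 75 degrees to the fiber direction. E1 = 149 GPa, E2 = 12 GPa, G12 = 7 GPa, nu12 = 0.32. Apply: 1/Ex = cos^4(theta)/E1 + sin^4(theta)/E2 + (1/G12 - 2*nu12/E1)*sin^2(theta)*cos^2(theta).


cos^4(75) = 0.004487, sin^4(75) = 0.870513, sin^2(75)*cos^2(75) = 0.0625
1/G12 - 2*nu12/E1 = 1/7 - 2*0.32/149 = 0.138562 GPa^-1
1/Ex = 0.004487/149 + 0.870513/12 + 0.138562*0.0625 = 0.081233 GPa^-1
Ex = 12.31 GPa

12.31 GPa


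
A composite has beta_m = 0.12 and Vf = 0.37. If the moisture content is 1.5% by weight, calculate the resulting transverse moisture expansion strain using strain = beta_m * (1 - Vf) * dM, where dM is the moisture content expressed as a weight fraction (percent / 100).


dM = 1.5/100 = 0.015
strain = beta_m * (1-Vf) * dM = 0.12 * 0.63 * 0.015 = 0.001134

0.001134


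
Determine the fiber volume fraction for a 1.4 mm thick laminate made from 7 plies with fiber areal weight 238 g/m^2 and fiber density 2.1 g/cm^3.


Vf = n * FAW / (rho_f * h * 1000) = 7 * 238 / (2.1 * 1.4 * 1000) = 0.5667

0.5667


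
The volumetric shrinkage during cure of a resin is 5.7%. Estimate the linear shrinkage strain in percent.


Linear shrinkage ≈ vol_shrink/3 = 5.7/3 = 1.9%

1.9%


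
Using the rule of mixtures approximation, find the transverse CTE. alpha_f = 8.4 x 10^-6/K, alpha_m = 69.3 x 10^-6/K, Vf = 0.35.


alpha_2 = alpha_f*Vf + alpha_m*(1-Vf) = 8.4*0.35 + 69.3*0.65 = 48.0 x 10^-6/K

48.0 x 10^-6/K


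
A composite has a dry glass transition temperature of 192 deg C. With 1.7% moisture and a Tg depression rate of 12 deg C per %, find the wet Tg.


Tg_wet = Tg_dry - k*moisture = 192 - 12*1.7 = 171.6 deg C

171.6 deg C


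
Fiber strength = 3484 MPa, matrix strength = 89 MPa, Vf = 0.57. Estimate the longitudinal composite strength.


sigma_1 = sigma_f*Vf + sigma_m*(1-Vf) = 3484*0.57 + 89*0.43 = 2024.2 MPa

2024.2 MPa


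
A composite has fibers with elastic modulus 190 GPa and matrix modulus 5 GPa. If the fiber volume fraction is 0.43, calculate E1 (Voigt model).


E1 = Ef*Vf + Em*(1-Vf) = 190*0.43 + 5*0.57 = 84.55 GPa

84.55 GPa


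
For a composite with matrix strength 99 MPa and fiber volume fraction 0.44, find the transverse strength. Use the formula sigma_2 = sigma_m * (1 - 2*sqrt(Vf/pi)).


factor = 1 - 2*sqrt(0.44/pi) = 0.2515
sigma_2 = 99 * 0.2515 = 24.9 MPa

24.9 MPa


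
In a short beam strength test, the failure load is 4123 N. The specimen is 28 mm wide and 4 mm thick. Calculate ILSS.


ILSS = 3F/(4bh) = 3*4123/(4*28*4) = 27.61 MPa

27.61 MPa


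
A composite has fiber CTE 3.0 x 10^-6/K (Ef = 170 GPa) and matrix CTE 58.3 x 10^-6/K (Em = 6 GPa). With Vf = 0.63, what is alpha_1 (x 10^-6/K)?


E1 = Ef*Vf + Em*(1-Vf) = 109.32
alpha_1 = (alpha_f*Ef*Vf + alpha_m*Em*(1-Vf))/E1 = 4.12 x 10^-6/K

4.12 x 10^-6/K


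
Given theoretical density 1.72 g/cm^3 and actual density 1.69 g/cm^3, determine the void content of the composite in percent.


Void% = (rho_theo - rho_actual)/rho_theo * 100 = (1.72 - 1.69)/1.72 * 100 = 1.74%

1.74%


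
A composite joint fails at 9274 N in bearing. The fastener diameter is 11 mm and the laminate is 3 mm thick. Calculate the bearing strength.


sigma_br = F/(d*h) = 9274/(11*3) = 281.0 MPa

281.0 MPa


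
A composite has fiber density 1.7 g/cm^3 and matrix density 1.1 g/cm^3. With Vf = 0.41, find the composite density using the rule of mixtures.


rho_c = rho_f*Vf + rho_m*(1-Vf) = 1.7*0.41 + 1.1*0.59 = 1.346 g/cm^3

1.346 g/cm^3


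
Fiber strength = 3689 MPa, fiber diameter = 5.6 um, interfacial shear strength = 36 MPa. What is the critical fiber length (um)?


Lc = sigma_f * d / (2 * tau_i) = 3689 * 5.6 / (2 * 36) = 286.9 um

286.9 um


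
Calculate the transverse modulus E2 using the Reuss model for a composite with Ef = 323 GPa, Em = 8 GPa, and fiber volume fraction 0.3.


1/E2 = Vf/Ef + (1-Vf)/Em = 0.3/323 + 0.7/8
E2 = 11.31 GPa

11.31 GPa


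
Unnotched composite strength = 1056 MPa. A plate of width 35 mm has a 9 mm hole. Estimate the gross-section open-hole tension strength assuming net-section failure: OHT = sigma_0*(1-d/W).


OHT = sigma_0*(1-d/W) = 1056*(1-9/35) = 784.5 MPa

784.5 MPa


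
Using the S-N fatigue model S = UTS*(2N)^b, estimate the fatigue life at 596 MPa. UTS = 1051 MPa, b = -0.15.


N = 0.5 * (S/UTS)^(1/b) = 0.5 * (596/1051)^(1/-0.15) = 21.9455 cycles

21.9455 cycles


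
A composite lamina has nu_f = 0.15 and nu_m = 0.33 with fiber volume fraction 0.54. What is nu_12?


nu_12 = nu_f*Vf + nu_m*(1-Vf) = 0.15*0.54 + 0.33*0.46 = 0.2328

0.2328


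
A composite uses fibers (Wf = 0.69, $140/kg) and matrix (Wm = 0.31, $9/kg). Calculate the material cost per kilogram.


Cost = cost_f*Wf + cost_m*Wm = 140*0.69 + 9*0.31 = $99.39/kg

$99.39/kg


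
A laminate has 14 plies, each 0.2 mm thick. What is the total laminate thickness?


h = n * t_ply = 14 * 0.2 = 2.8 mm

2.8 mm


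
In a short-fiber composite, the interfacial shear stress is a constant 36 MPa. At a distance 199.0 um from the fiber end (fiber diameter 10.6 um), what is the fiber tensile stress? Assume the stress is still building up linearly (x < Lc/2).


Force balance: sigma_f * (pi*d^2/4) = tau * (pi*d) * x  ->  sigma_f = 4 * tau * x / d
sigma_f = 4 * 36 * 199.0 / 10.6 = 2703.4 MPa

2703.4 MPa


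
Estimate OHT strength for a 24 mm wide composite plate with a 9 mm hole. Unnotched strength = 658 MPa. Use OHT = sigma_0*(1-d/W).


OHT = sigma_0*(1-d/W) = 658*(1-9/24) = 411.3 MPa

411.3 MPa


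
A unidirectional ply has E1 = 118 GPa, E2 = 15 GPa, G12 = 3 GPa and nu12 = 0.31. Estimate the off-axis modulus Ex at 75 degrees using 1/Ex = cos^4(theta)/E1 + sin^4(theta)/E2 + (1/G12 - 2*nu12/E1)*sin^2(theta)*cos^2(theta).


cos^4(75) = 0.004487, sin^4(75) = 0.870513, sin^2(75)*cos^2(75) = 0.0625
1/G12 - 2*nu12/E1 = 1/3 - 2*0.31/118 = 0.328079 GPa^-1
1/Ex = 0.004487/118 + 0.870513/15 + 0.328079*0.0625 = 0.0785772 GPa^-1
Ex = 12.73 GPa

12.73 GPa


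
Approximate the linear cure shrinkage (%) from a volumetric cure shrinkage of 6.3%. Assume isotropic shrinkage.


Linear shrinkage ≈ vol_shrink/3 = 6.3/3 = 2.1%

2.1%


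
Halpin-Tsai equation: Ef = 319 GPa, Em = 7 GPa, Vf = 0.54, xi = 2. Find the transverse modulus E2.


eta = (Ef/Em - 1)/(Ef/Em + xi) = (45.5714 - 1)/(45.5714 + 2) = 0.9369
E2 = Em*(1+xi*eta*Vf)/(1-eta*Vf) = 28.51 GPa

28.51 GPa


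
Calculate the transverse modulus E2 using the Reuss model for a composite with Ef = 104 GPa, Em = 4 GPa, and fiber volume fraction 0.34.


1/E2 = Vf/Ef + (1-Vf)/Em = 0.34/104 + 0.66/4
E2 = 5.94 GPa

5.94 GPa


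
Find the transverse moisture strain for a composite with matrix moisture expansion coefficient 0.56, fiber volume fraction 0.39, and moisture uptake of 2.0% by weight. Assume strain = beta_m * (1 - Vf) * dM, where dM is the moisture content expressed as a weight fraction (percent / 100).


dM = 2.0/100 = 0.02
strain = beta_m * (1-Vf) * dM = 0.56 * 0.61 * 0.02 = 0.006832

0.006832


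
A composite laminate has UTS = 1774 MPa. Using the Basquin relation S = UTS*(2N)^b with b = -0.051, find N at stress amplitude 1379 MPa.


N = 0.5 * (S/UTS)^(1/b) = 0.5 * (1379/1774)^(1/-0.051) = 69.8006 cycles

69.8006 cycles


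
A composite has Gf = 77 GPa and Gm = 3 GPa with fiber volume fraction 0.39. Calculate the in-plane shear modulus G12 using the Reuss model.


1/G12 = Vf/Gf + (1-Vf)/Gm = 0.39/77 + 0.61/3
G12 = 4.8 GPa

4.8 GPa


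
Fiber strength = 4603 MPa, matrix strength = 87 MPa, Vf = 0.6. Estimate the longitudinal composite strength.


sigma_1 = sigma_f*Vf + sigma_m*(1-Vf) = 4603*0.6 + 87*0.4 = 2796.6 MPa

2796.6 MPa


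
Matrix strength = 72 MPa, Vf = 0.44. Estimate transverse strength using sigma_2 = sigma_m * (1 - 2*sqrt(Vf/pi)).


factor = 1 - 2*sqrt(0.44/pi) = 0.2515
sigma_2 = 72 * 0.2515 = 18.11 MPa

18.11 MPa


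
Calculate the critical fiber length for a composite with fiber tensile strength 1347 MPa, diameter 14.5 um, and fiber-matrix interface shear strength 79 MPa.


Lc = sigma_f * d / (2 * tau_i) = 1347 * 14.5 / (2 * 79) = 123.6 um

123.6 um


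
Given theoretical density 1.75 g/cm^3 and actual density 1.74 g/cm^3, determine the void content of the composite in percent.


Void% = (rho_theo - rho_actual)/rho_theo * 100 = (1.75 - 1.74)/1.75 * 100 = 0.57%

0.57%


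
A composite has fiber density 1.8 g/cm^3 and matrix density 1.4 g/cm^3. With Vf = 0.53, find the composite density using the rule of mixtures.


rho_c = rho_f*Vf + rho_m*(1-Vf) = 1.8*0.53 + 1.4*0.47 = 1.612 g/cm^3

1.612 g/cm^3


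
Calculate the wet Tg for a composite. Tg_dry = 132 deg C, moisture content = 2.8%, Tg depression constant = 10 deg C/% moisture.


Tg_wet = Tg_dry - k*moisture = 132 - 10*2.8 = 104.0 deg C

104.0 deg C


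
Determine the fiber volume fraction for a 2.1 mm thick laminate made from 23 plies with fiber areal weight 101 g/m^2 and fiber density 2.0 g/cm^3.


Vf = n * FAW / (rho_f * h * 1000) = 23 * 101 / (2.0 * 2.1 * 1000) = 0.5531

0.5531


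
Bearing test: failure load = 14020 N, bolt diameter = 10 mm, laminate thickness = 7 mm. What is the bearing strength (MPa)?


sigma_br = F/(d*h) = 14020/(10*7) = 200.3 MPa

200.3 MPa


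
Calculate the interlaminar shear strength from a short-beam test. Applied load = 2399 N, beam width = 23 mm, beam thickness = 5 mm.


ILSS = 3F/(4bh) = 3*2399/(4*23*5) = 15.65 MPa

15.65 MPa


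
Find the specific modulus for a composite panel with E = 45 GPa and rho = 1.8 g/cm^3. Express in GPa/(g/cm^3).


Specific stiffness = E/rho = 45/1.8 = 25.0 GPa/(g/cm^3)

25.0 GPa/(g/cm^3)


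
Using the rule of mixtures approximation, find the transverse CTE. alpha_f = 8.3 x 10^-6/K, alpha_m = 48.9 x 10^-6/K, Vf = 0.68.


alpha_2 = alpha_f*Vf + alpha_m*(1-Vf) = 8.3*0.68 + 48.9*0.32 = 21.3 x 10^-6/K

21.3 x 10^-6/K


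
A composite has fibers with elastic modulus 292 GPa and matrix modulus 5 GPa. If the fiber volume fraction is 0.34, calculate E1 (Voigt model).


E1 = Ef*Vf + Em*(1-Vf) = 292*0.34 + 5*0.66 = 102.58 GPa

102.58 GPa


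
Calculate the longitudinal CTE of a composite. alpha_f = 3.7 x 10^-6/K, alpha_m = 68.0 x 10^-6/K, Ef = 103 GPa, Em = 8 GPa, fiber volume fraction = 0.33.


E1 = Ef*Vf + Em*(1-Vf) = 39.35
alpha_1 = (alpha_f*Ef*Vf + alpha_m*Em*(1-Vf))/E1 = 12.46 x 10^-6/K

12.46 x 10^-6/K


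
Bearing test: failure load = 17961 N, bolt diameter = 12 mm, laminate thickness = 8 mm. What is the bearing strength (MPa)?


sigma_br = F/(d*h) = 17961/(12*8) = 187.1 MPa

187.1 MPa


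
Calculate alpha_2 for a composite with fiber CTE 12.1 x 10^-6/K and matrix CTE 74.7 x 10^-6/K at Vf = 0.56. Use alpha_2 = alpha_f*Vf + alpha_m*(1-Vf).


alpha_2 = alpha_f*Vf + alpha_m*(1-Vf) = 12.1*0.56 + 74.7*0.44 = 39.6 x 10^-6/K

39.6 x 10^-6/K


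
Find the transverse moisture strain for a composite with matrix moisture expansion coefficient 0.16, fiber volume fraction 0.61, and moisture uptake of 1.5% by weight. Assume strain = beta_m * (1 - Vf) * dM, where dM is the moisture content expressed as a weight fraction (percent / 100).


dM = 1.5/100 = 0.015
strain = beta_m * (1-Vf) * dM = 0.16 * 0.39 * 0.015 = 0.000936

0.000936


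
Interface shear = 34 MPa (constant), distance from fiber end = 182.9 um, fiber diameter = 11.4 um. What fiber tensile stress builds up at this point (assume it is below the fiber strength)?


Force balance: sigma_f * (pi*d^2/4) = tau * (pi*d) * x  ->  sigma_f = 4 * tau * x / d
sigma_f = 4 * 34 * 182.9 / 11.4 = 2182.0 MPa

2182.0 MPa


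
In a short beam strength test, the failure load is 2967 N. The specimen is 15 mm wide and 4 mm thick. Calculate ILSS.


ILSS = 3F/(4bh) = 3*2967/(4*15*4) = 37.09 MPa

37.09 MPa


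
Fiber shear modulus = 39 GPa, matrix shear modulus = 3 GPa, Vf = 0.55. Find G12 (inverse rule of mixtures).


1/G12 = Vf/Gf + (1-Vf)/Gm = 0.55/39 + 0.45/3
G12 = 6.09 GPa

6.09 GPa


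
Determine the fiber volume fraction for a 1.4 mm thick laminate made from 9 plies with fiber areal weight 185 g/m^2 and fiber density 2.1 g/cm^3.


Vf = n * FAW / (rho_f * h * 1000) = 9 * 185 / (2.1 * 1.4 * 1000) = 0.5663

0.5663


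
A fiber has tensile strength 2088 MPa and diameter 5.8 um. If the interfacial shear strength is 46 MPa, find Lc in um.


Lc = sigma_f * d / (2 * tau_i) = 2088 * 5.8 / (2 * 46) = 131.6 um

131.6 um


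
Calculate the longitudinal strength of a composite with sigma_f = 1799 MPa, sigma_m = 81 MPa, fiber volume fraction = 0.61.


sigma_1 = sigma_f*Vf + sigma_m*(1-Vf) = 1799*0.61 + 81*0.39 = 1129.0 MPa

1129.0 MPa


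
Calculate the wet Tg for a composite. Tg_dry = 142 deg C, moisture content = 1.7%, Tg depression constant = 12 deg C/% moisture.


Tg_wet = Tg_dry - k*moisture = 142 - 12*1.7 = 121.6 deg C

121.6 deg C


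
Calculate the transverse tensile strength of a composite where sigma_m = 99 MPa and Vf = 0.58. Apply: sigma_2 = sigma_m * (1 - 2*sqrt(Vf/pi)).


factor = 1 - 2*sqrt(0.58/pi) = 0.1407
sigma_2 = 99 * 0.1407 = 13.92 MPa

13.92 MPa


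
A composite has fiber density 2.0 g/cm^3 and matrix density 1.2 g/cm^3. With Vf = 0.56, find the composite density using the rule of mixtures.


rho_c = rho_f*Vf + rho_m*(1-Vf) = 2.0*0.56 + 1.2*0.44 = 1.648 g/cm^3

1.648 g/cm^3


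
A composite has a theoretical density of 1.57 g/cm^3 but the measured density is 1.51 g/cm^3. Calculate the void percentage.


Void% = (rho_theo - rho_actual)/rho_theo * 100 = (1.57 - 1.51)/1.57 * 100 = 3.82%

3.82%


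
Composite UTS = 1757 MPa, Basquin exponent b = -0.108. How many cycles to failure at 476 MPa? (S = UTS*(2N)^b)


N = 0.5 * (S/UTS)^(1/b) = 0.5 * (476/1757)^(1/-0.108) = 89226.9425 cycles

89226.9425 cycles


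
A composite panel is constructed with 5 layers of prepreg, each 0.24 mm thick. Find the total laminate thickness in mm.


h = n * t_ply = 5 * 0.24 = 1.2 mm

1.2 mm


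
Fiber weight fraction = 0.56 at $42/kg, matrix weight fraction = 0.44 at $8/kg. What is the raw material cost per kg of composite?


Cost = cost_f*Wf + cost_m*Wm = 42*0.56 + 8*0.44 = $27.04/kg

$27.04/kg


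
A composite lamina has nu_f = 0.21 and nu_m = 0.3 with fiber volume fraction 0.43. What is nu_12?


nu_12 = nu_f*Vf + nu_m*(1-Vf) = 0.21*0.43 + 0.3*0.57 = 0.2613

0.2613


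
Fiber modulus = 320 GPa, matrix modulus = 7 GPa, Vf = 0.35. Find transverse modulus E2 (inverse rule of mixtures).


1/E2 = Vf/Ef + (1-Vf)/Em = 0.35/320 + 0.65/7
E2 = 10.64 GPa

10.64 GPa


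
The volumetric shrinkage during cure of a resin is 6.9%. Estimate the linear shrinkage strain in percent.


Linear shrinkage ≈ vol_shrink/3 = 6.9/3 = 2.3%

2.3%


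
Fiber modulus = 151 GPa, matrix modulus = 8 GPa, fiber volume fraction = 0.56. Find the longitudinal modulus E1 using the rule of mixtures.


E1 = Ef*Vf + Em*(1-Vf) = 151*0.56 + 8*0.44 = 88.08 GPa

88.08 GPa


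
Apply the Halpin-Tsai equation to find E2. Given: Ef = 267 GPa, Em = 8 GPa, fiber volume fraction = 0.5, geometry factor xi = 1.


eta = (Ef/Em - 1)/(Ef/Em + xi) = (33.375 - 1)/(33.375 + 1) = 0.9418
E2 = Em*(1+xi*eta*Vf)/(1-eta*Vf) = 22.24 GPa

22.24 GPa


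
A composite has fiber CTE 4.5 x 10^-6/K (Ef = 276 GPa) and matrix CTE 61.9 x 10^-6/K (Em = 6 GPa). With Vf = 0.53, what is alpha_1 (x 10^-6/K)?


E1 = Ef*Vf + Em*(1-Vf) = 149.1
alpha_1 = (alpha_f*Ef*Vf + alpha_m*Em*(1-Vf))/E1 = 5.59 x 10^-6/K

5.59 x 10^-6/K


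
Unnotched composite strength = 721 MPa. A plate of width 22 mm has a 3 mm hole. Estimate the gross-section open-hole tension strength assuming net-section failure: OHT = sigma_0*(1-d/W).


OHT = sigma_0*(1-d/W) = 721*(1-3/22) = 622.7 MPa

622.7 MPa


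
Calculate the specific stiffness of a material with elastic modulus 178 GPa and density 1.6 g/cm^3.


Specific stiffness = E/rho = 178/1.6 = 111.3 GPa/(g/cm^3)

111.3 GPa/(g/cm^3)


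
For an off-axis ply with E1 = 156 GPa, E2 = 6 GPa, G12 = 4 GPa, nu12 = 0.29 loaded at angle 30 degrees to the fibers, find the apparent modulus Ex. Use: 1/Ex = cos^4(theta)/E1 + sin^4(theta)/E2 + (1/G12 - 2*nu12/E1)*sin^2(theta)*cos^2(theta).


cos^4(30) = 0.5625, sin^4(30) = 0.0625, sin^2(30)*cos^2(30) = 0.1875
1/G12 - 2*nu12/E1 = 1/4 - 2*0.29/156 = 0.246282 GPa^-1
1/Ex = 0.5625/156 + 0.0625/6 + 0.246282*0.1875 = 0.0602003 GPa^-1
Ex = 16.61 GPa

16.61 GPa


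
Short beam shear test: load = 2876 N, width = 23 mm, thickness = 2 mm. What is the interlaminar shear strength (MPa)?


ILSS = 3F/(4bh) = 3*2876/(4*23*2) = 46.89 MPa

46.89 MPa


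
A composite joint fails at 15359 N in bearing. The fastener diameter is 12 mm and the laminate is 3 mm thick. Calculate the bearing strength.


sigma_br = F/(d*h) = 15359/(12*3) = 426.6 MPa

426.6 MPa


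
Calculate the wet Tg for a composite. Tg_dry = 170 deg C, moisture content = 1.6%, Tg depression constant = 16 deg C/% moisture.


Tg_wet = Tg_dry - k*moisture = 170 - 16*1.6 = 144.4 deg C

144.4 deg C


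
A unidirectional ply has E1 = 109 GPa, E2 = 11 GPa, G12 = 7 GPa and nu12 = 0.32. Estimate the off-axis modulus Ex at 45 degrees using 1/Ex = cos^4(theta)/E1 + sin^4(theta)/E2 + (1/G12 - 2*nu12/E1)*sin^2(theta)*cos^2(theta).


cos^4(45) = 0.25, sin^4(45) = 0.25, sin^2(45)*cos^2(45) = 0.25
1/G12 - 2*nu12/E1 = 1/7 - 2*0.32/109 = 0.136986 GPa^-1
1/Ex = 0.25/109 + 0.25/11 + 0.136986*0.25 = 0.0592672 GPa^-1
Ex = 16.87 GPa

16.87 GPa


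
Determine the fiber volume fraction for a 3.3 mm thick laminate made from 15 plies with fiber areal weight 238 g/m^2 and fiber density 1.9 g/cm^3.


Vf = n * FAW / (rho_f * h * 1000) = 15 * 238 / (1.9 * 3.3 * 1000) = 0.5694

0.5694


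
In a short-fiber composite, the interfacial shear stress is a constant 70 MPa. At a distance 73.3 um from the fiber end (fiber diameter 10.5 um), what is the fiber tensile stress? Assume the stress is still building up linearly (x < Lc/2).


Force balance: sigma_f * (pi*d^2/4) = tau * (pi*d) * x  ->  sigma_f = 4 * tau * x / d
sigma_f = 4 * 70 * 73.3 / 10.5 = 1954.7 MPa

1954.7 MPa


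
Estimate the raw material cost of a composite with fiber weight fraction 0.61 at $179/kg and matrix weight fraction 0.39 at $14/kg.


Cost = cost_f*Wf + cost_m*Wm = 179*0.61 + 14*0.39 = $114.65/kg

$114.65/kg


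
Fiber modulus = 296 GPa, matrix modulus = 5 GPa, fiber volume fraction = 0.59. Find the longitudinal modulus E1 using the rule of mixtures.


E1 = Ef*Vf + Em*(1-Vf) = 296*0.59 + 5*0.41 = 176.69 GPa

176.69 GPa


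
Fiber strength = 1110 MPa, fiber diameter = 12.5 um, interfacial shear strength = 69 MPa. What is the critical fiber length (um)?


Lc = sigma_f * d / (2 * tau_i) = 1110 * 12.5 / (2 * 69) = 100.5 um

100.5 um


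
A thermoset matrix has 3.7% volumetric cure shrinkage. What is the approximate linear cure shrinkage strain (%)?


Linear shrinkage ≈ vol_shrink/3 = 3.7/3 = 1.233%

1.233%


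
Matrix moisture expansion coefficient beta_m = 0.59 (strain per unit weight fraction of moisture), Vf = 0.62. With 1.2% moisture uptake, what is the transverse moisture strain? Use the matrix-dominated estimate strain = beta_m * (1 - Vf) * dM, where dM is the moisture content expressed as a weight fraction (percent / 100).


dM = 1.2/100 = 0.012
strain = beta_m * (1-Vf) * dM = 0.59 * 0.38 * 0.012 = 0.0026904

0.0026904


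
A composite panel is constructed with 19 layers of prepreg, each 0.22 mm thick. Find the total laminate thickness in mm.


h = n * t_ply = 19 * 0.22 = 4.18 mm

4.18 mm


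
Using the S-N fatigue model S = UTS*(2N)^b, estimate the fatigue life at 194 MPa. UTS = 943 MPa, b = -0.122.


N = 0.5 * (S/UTS)^(1/b) = 0.5 * (194/943)^(1/-0.122) = 212686.6307 cycles

212686.6307 cycles


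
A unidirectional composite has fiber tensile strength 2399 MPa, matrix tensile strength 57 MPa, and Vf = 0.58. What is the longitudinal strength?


sigma_1 = sigma_f*Vf + sigma_m*(1-Vf) = 2399*0.58 + 57*0.42 = 1415.4 MPa

1415.4 MPa


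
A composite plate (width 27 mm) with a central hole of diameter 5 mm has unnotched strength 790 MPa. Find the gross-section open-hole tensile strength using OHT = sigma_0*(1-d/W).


OHT = sigma_0*(1-d/W) = 790*(1-5/27) = 643.7 MPa

643.7 MPa


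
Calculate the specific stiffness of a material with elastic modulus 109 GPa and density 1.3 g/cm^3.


Specific stiffness = E/rho = 109/1.3 = 83.8 GPa/(g/cm^3)

83.8 GPa/(g/cm^3)


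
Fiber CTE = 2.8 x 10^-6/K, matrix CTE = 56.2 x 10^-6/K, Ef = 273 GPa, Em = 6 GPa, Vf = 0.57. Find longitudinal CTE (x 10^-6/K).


E1 = Ef*Vf + Em*(1-Vf) = 158.19
alpha_1 = (alpha_f*Ef*Vf + alpha_m*Em*(1-Vf))/E1 = 3.67 x 10^-6/K

3.67 x 10^-6/K


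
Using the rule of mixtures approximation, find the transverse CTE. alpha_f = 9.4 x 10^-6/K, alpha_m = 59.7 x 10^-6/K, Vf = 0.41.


alpha_2 = alpha_f*Vf + alpha_m*(1-Vf) = 9.4*0.41 + 59.7*0.59 = 39.1 x 10^-6/K

39.1 x 10^-6/K
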